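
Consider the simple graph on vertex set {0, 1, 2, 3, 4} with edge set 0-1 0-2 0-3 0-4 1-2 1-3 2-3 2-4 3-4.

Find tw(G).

A width-3 tree decomposition is:
Bags: B1 = {0, 1, 2, 3}  B2 = {0, 2, 3, 4}
Tree: B1–B2
Every bag has size at most 4, so the width is 4 − 1 = 3 and tw(G) ≤ 3. Conversely, {0, 1, 2, 3} is a clique of size 4, and the vertices of any clique must share a bag in every tree decomposition; so some bag has ≥ 4 vertices and tw(G) ≥ 3. The upper and lower bounds meet at 3, so that is the treewidth.

3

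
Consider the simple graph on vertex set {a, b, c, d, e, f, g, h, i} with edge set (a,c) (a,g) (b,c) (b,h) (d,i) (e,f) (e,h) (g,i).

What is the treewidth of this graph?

A width-1 tree decomposition is:
Bags: B1 = {d, i}  B2 = {g, i}  B3 = {a, g}  B4 = {a, c}  B5 = {b, c}  B6 = {b, h}  B7 = {e, h}  B8 = {e, f}
Tree: B1–B2, B2–B3, B3–B4, B4–B5, B5–B6, B6–B7, B7–B8
The largest bag has 2 vertices, giving width 1; this decomposition certifies tw(G) ≤ 1. Since G has at least one edge (e.g. d–i), it is not an edgeless graph, so tw(G) ≥ 1. The upper and lower bounds meet at 1, so that is the treewidth.

1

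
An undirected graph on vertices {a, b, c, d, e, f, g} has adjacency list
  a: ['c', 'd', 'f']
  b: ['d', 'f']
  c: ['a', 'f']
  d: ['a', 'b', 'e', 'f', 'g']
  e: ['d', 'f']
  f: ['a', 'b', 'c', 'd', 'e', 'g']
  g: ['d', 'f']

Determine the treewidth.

2

A width-2 tree decomposition is:
Bags: B1 = {a, d, f}  B2 = {d, f, g}  B3 = {b, d, f}  B4 = {d, e, f}  B5 = {a, c, f}
Tree: B1–B2, B2–B3, B2–B4, B1–B5
Each bag holds 3 vertices, so the decomposition has width 2, which upper-bounds the treewidth. On the other hand G contains the 3-clique {d, f, g}. A clique must lie in a single bag of any decomposition, so no decomposition can have width below 2. The upper and lower bounds meet at 2, so that is the treewidth.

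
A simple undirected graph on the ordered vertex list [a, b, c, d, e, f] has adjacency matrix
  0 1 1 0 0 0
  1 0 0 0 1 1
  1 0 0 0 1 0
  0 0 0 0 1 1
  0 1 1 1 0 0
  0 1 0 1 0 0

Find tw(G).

2

A width-2 tree decomposition is:
Bags: B1 = {b, d, f}  B2 = {b, d, e}  B3 = {a, b, e}  B4 = {a, c, e}
Tree: B1–B2, B2–B3, B3–B4
Each bag holds 3 vertices, so the decomposition has width 2, which upper-bounds the treewidth. The edges f–d–e–b–f form a cycle, so G is not a tree and its treewidth is at least 2. Hence tw(G) = 2 exactly.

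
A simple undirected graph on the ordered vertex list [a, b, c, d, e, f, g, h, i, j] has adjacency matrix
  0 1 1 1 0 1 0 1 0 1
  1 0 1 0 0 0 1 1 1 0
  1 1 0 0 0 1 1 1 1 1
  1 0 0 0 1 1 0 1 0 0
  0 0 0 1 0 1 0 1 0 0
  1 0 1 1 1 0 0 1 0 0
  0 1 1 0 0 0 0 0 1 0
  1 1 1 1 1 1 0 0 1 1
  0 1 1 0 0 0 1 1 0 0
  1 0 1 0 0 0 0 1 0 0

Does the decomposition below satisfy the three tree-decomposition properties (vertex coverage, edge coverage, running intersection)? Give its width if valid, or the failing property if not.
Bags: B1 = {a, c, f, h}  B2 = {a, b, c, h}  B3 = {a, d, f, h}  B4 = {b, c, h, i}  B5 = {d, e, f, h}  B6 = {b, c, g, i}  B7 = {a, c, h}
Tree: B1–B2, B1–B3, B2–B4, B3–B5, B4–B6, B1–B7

No — vertex j appears in no bag.

A tree decomposition must satisfy three properties: every vertex lies in some bag; for every edge, both endpoints lie together in some bag; and for every vertex, the bags containing it form a connected subtree. Here vertex j appears in no bag, so the decomposition is invalid.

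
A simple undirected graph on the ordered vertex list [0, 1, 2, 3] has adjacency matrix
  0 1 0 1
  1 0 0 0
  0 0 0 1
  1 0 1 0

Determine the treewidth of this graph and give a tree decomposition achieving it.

Treewidth 1.
One such decomposition:
Bags: B1 = {0, 3}  B2 = {2, 3}  B3 = {0, 1}
Tree: B1–B2, B1–B3

The largest bag has 2 vertices, giving width 1; this decomposition certifies tw(G) ≤ 1. G has an edge, so its treewidth is at least 1. Therefore the treewidth is 1.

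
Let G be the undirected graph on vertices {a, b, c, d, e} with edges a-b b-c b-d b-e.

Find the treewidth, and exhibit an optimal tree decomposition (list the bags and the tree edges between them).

Each bag holds 2 vertices, so the decomposition has width 1, which upper-bounds the treewidth. Since G has at least one edge (e.g. b–d), it is not an edgeless graph, so tw(G) ≥ 1. Therefore the treewidth is 1.

Treewidth 1.
Bags: B1 = {b, d}  B2 = {b, e}  B3 = {b, c}  B4 = {a, b}
Tree: B1–B2, B1–B3, B3–B4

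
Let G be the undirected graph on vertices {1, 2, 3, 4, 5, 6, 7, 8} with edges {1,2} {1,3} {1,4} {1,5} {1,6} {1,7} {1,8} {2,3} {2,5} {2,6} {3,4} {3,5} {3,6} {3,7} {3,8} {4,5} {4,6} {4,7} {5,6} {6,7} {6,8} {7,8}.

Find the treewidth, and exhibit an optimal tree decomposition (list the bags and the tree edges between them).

Treewidth 4.
One optimal decomposition is:
Bags: B1 = {1, 3, 4, 6, 7}  B2 = {1, 3, 4, 5, 6}  B3 = {1, 2, 3, 5, 6}  B4 = {1, 3, 6, 7, 8}
Tree: B1–B2, B2–B3, B1–B4

Every bag has size at most 5, so the width is 5 − 1 = 4 and tw(G) ≤ 4. On the other hand G contains the 5-clique {1, 3, 6, 7, 8}. A clique must lie in a single bag of any decomposition, so no decomposition can have width below 4. Therefore the treewidth is 4.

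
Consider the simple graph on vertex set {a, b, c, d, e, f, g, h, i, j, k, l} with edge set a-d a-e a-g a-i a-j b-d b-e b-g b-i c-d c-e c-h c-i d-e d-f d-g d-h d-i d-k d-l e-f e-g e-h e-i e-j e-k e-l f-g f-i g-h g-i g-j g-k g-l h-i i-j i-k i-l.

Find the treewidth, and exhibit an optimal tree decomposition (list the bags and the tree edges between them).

Treewidth 4.
One such decomposition:
Bags: B1 = {a, d, e, g, i}  B2 = {d, e, g, i, k}  B3 = {d, e, f, g, i}  B4 = {d, e, g, h, i}  B5 = {d, e, g, i, l}  B6 = {c, d, e, h, i}  B7 = {a, e, g, i, j}  B8 = {b, d, e, g, i}
Tree: B1–B2, B1–B3, B3–B4, B2–B5, B4–B6, B1–B7, B4–B8

Every bag has size at most 5, so the width is 5 − 1 = 4 and tw(G) ≤ 4. Conversely, {d, e, f, g, i} is a clique of size 5, and the vertices of any clique must share a bag in every tree decomposition; so some bag has ≥ 5 vertices and tw(G) ≥ 4. Combining the bounds, tw(G) = 4.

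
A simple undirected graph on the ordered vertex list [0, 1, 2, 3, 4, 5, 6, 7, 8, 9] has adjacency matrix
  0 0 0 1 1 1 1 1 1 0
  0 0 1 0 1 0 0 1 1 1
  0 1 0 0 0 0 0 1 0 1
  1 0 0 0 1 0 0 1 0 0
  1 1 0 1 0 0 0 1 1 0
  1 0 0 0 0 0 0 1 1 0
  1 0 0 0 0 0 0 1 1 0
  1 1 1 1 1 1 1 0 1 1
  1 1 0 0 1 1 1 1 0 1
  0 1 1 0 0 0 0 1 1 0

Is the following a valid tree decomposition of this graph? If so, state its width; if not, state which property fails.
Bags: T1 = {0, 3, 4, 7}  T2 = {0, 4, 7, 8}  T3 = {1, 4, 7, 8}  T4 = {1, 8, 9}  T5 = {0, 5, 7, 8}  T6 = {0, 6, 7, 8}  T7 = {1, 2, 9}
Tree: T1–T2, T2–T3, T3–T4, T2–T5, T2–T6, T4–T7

A tree decomposition must satisfy three properties: every vertex lies in some bag; for every edge, both endpoints lie together in some bag; and for every vertex, the bags containing it form a connected subtree. Here edge (7,9) lies in no bag, so the decomposition is invalid.

No — edge (7,9) lies in no bag.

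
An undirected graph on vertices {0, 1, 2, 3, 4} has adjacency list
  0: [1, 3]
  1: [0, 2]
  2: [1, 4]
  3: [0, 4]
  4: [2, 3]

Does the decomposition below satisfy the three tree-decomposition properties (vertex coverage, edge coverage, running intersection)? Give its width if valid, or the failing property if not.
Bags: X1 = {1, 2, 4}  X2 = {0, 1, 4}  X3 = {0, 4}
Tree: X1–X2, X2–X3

A tree decomposition must satisfy three properties: every vertex lies in some bag; for every edge, both endpoints lie together in some bag; and for every vertex, the bags containing it form a connected subtree. Here vertex 3 appears in no bag, so the decomposition is invalid.

No — vertex 3 appears in no bag.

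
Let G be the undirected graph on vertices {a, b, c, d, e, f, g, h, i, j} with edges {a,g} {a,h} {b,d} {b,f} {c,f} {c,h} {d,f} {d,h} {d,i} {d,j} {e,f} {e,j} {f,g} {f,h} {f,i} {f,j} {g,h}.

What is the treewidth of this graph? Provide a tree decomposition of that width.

The largest bag has 3 vertices, giving width 2; this decomposition certifies tw(G) ≤ 2. For the lower bound, the 3 vertices {a, g, h} are pairwise adjacent, and any tree decomposition puts a clique entirely inside one bag — forcing width ≥ 2. Therefore the treewidth is 2.

Treewidth 2.
One optimal decomposition is:
Bags: B1 = {d, f, j}  B2 = {b, d, f}  B3 = {d, f, h}  B4 = {d, f, i}  B5 = {f, g, h}  B6 = {a, g, h}  B7 = {c, f, h}  B8 = {e, f, j}
Tree: B1–B2, B2–B3, B2–B4, B3–B5, B5–B6, B3–B7, B1–B8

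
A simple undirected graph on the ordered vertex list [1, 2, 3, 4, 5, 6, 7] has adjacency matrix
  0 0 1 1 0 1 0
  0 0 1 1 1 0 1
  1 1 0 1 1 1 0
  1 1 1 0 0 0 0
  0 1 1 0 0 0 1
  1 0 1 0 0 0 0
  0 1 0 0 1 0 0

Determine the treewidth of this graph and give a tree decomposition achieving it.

Treewidth 2.
One such decomposition:
Bags: B1 = {2, 3, 5}  B2 = {2, 3, 4}  B3 = {1, 3, 4}  B4 = {1, 3, 6}  B5 = {2, 5, 7}
Tree: B1–B2, B2–B3, B3–B4, B1–B5

Each bag holds 3 vertices, so the decomposition has width 2, which upper-bounds the treewidth. On the other hand G contains the 3-clique {1, 3, 4}. A clique must lie in a single bag of any decomposition, so no decomposition can have width below 2. Combining the bounds, tw(G) = 2.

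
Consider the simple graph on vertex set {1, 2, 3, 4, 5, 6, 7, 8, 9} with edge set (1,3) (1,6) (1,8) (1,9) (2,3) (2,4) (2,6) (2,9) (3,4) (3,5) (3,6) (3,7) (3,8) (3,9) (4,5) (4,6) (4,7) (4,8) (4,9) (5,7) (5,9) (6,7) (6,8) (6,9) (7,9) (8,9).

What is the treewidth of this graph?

4

A width-4 tree decomposition is:
Bags: B1 = {3, 4, 5, 7, 9}  B2 = {3, 4, 6, 7, 9}  B3 = {3, 4, 6, 8, 9}  B4 = {1, 3, 6, 8, 9}  B5 = {2, 3, 4, 6, 9}
Tree: B1–B2, B2–B3, B3–B4, B2–B5
Every bag has size at most 5, so the width is 5 − 1 = 4 and tw(G) ≤ 4. For the lower bound, the 5 vertices {1, 3, 6, 8, 9} are pairwise adjacent, and any tree decomposition puts a clique entirely inside one bag — forcing width ≥ 4. Therefore the treewidth is 4.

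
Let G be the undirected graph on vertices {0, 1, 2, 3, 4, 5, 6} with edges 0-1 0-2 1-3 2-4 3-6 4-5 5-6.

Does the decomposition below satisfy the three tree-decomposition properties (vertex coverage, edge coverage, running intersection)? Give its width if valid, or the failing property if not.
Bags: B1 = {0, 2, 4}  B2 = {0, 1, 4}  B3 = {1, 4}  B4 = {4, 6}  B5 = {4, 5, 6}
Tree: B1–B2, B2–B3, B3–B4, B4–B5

No — vertex 3 appears in no bag.

A tree decomposition must satisfy three properties: every vertex lies in some bag; for every edge, both endpoints lie together in some bag; and for every vertex, the bags containing it form a connected subtree. Here vertex 3 appears in no bag, so the decomposition is invalid.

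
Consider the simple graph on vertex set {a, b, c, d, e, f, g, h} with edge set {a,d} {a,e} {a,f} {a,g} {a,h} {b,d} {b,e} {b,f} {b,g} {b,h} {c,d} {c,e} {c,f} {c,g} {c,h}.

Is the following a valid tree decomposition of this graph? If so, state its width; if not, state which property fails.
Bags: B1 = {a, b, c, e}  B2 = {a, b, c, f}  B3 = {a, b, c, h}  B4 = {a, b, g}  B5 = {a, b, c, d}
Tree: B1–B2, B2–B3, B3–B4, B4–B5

A tree decomposition must satisfy three properties: every vertex lies in some bag; for every edge, both endpoints lie together in some bag; and for every vertex, the bags containing it form a connected subtree. Here edge (c,g) lies in no bag, so the decomposition is invalid.

No — edge (c,g) lies in no bag.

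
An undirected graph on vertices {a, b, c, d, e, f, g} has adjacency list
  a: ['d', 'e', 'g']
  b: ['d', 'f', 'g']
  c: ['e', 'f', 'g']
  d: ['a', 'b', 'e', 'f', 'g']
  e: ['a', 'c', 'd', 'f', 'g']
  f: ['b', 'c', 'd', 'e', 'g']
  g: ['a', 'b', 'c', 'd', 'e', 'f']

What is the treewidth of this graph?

A width-3 tree decomposition is:
Bags: B1 = {d, e, f, g}  B2 = {b, d, f, g}  B3 = {a, d, e, g}  B4 = {c, e, f, g}
Tree: B1–B2, B1–B3, B1–B4
The largest bag has 4 vertices, giving width 3; this decomposition certifies tw(G) ≤ 3. Conversely, {a, d, e, g} is a clique of size 4, and the vertices of any clique must share a bag in every tree decomposition; so some bag has ≥ 4 vertices and tw(G) ≥ 3. Hence tw(G) = 3 exactly.

3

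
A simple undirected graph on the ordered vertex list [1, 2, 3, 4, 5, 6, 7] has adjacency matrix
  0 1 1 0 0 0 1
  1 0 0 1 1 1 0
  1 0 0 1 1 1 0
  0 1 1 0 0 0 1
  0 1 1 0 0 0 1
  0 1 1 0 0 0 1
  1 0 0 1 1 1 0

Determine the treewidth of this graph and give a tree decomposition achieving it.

Treewidth 3.
One such decomposition:
Bags: B1 = {2, 3, 6, 7}  B2 = {2, 3, 4, 7}  B3 = {2, 3, 5, 7}  B4 = {1, 2, 3, 7}
Tree: B1–B2, B2–B3, B3–B4

Each bag holds 4 vertices, so the decomposition has width 3, which upper-bounds the treewidth. For the lower bound: the 4 vertex sets {2,6}, {3,4}, {7}, {5} are disjoint, each induces a connected subgraph, and every pair is joined by at least one edge of G. Contracting each set to a single vertex therefore yields K_{4} as a minor, and since treewidth is minor-monotone, tw(G) ≥ tw(K_{4}) = 3. Combining the bounds, tw(G) = 3.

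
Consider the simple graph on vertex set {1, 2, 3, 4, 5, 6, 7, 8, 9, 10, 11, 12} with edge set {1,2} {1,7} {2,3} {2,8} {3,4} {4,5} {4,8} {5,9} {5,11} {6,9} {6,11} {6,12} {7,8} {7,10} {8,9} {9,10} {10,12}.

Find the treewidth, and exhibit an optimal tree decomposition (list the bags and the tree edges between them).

Each bag holds 4 vertices, so the decomposition has width 3, which upper-bounds the treewidth. For the lower bound: the 4 vertex sets {6,11,12}, {10}, {9}, {4,5,7,8} are disjoint, each induces a connected subgraph, and every pair is joined by at least one edge of G. Contracting each set to a single vertex therefore yields K_{4} as a minor, and since treewidth is minor-monotone, tw(G) ≥ tw(K_{4}) = 3. The upper and lower bounds meet at 3, so that is the treewidth.

Treewidth 3.
One optimal decomposition is:
Bags: B1 = {6, 10, 11, 12}  B2 = {6, 9, 10, 11}  B3 = {5, 9, 10, 11}  B4 = {5, 7, 9, 10}  B5 = {5, 7, 8, 9}  B6 = {4, 5, 7, 8}  B7 = {1, 4, 7, 8}  B8 = {1, 2, 4, 8}  B9 = {1, 2, 3, 4}
Tree: B1–B2, B2–B3, B3–B4, B4–B5, B5–B6, B6–B7, B7–B8, B8–B9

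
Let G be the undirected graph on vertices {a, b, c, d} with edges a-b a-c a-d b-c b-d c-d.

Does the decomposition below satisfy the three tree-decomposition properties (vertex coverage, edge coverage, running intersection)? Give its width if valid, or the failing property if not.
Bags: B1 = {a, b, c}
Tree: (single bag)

A tree decomposition must satisfy three properties: every vertex lies in some bag; for every edge, both endpoints lie together in some bag; and for every vertex, the bags containing it form a connected subtree. Here vertex d appears in no bag, so the decomposition is invalid.

No — vertex d appears in no bag.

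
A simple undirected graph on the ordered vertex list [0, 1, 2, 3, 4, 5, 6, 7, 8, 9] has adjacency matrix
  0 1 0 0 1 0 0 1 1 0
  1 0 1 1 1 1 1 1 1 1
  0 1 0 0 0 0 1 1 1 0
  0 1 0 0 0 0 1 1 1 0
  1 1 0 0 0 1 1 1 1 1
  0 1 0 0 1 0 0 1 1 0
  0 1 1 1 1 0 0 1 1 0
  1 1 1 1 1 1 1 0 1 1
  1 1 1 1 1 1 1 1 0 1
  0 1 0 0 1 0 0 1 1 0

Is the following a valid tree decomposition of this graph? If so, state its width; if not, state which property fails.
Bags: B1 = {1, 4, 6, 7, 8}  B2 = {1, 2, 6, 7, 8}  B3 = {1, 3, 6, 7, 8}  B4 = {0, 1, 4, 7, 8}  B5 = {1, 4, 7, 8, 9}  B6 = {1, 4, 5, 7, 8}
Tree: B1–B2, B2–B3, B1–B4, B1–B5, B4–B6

Every vertex of G appears in some bag (union = {0, 1, 2, 3, 4, 5, 6, 7, 8, 9}); every edge is covered by a bag; and for each vertex v the set of bags containing v is connected in the bag tree. The decomposition is therefore valid. The largest bag has 5 vertices, so the width is 4.

Yes; width 4.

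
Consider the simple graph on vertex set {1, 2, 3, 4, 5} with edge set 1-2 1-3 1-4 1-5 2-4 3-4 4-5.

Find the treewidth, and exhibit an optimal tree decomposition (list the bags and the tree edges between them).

Each bag holds 3 vertices, so the decomposition has width 2, which upper-bounds the treewidth. On the other hand G contains the 3-clique {1, 2, 4}. A clique must lie in a single bag of any decomposition, so no decomposition can have width below 2. Therefore the treewidth is 2.

Treewidth 2.
One optimal decomposition is:
Bags: B1 = {1, 3, 4}  B2 = {1, 4, 5}  B3 = {1, 2, 4}
Tree: B1–B2, B2–B3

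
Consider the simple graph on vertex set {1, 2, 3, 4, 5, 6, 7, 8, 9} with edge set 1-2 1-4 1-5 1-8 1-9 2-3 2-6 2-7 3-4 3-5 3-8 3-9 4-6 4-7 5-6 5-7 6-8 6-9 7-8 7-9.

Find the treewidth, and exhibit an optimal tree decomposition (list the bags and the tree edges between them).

The largest bag has 5 vertices, giving width 4; this decomposition certifies tw(G) ≤ 4. For the lower bound: the 5 vertex sets {7,9}, {1,5}, {3,4}, {6}, {2} are disjoint, each induces a connected subgraph, and every pair is joined by at least one edge of G. Contracting each set to a single vertex therefore yields K_{5} as a minor, and since treewidth is minor-monotone, tw(G) ≥ tw(K_{5}) = 4. The upper and lower bounds meet at 4, so that is the treewidth.

Treewidth 4.
One such decomposition:
Bags: B1 = {1, 3, 6, 7, 9}  B2 = {1, 3, 5, 6, 7}  B3 = {1, 3, 4, 6, 7}  B4 = {1, 2, 3, 6, 7}  B5 = {1, 3, 6, 7, 8}
Tree: B1–B2, B2–B3, B3–B4, B4–B5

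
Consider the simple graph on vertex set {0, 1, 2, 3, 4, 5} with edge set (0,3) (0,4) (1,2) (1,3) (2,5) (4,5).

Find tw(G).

A width-2 tree decomposition is:
Bags: B1 = {1, 2, 3}  B2 = {2, 3, 5}  B3 = {3, 4, 5}  B4 = {0, 3, 4}
Tree: B1–B2, B2–B3, B3–B4
The largest bag has 3 vertices, giving width 2; this decomposition certifies tw(G) ≤ 2. The edges 3–1–2–5–4–0–3 form a cycle, so G is not a tree and its treewidth is at least 2. Therefore the treewidth is 2.

2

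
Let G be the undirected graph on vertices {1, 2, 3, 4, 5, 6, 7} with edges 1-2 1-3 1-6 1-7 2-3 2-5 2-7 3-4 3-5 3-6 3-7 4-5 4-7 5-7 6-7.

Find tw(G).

3

A width-3 tree decomposition is:
Bags: B1 = {1, 2, 3, 7}  B2 = {1, 3, 6, 7}  B3 = {2, 3, 5, 7}  B4 = {3, 4, 5, 7}
Tree: B1–B2, B1–B3, B3–B4
The largest bag has 4 vertices, giving width 3; this decomposition certifies tw(G) ≤ 3. For the lower bound, the 4 vertices {1, 2, 3, 7} are pairwise adjacent, and any tree decomposition puts a clique entirely inside one bag — forcing width ≥ 3. Hence tw(G) = 3 exactly.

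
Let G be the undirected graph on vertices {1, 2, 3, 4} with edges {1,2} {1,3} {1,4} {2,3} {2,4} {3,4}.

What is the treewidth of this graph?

3

A width-3 tree decomposition is:
Bags: B1 = {1, 2, 3, 4}
Tree: (single bag)
With just one bag of size 4, the width is 4 − 1 = 3, so tw(G) ≤ 3. Conversely, {1, 2, 3, 4} is a clique of size 4, and the vertices of any clique must share a bag in every tree decomposition; so some bag has ≥ 4 vertices and tw(G) ≥ 3. The upper and lower bounds meet at 3, so that is the treewidth.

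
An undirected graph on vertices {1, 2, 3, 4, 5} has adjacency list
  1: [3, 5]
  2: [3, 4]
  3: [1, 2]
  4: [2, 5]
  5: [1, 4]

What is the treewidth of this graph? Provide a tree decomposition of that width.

The largest bag has 3 vertices, giving width 2; this decomposition certifies tw(G) ≤ 2. Since 1–3–2–4–5–1 is a cycle in G, G is not acyclic. Forests are exactly the graphs of treewidth ≤ 1, so tw(G) ≥ 2. Combining the bounds, tw(G) = 2.

Treewidth 2.
One such decomposition:
Bags: B1 = {1, 2, 3}  B2 = {1, 2, 4}  B3 = {1, 4, 5}
Tree: B1–B2, B2–B3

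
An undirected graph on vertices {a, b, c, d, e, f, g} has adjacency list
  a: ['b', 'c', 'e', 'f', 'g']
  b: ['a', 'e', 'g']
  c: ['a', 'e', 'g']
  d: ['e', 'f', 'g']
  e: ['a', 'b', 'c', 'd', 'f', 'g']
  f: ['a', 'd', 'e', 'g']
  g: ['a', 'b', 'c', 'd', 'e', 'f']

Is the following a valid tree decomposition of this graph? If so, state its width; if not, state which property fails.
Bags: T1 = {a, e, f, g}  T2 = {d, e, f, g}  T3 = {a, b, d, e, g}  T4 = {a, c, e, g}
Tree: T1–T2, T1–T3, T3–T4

No — bags containing vertex d are not connected in the tree.

A tree decomposition must satisfy three properties: every vertex lies in some bag; for every edge, both endpoints lie together in some bag; and for every vertex, the bags containing it form a connected subtree. Here bags containing vertex d are not connected in the tree, so the decomposition is invalid.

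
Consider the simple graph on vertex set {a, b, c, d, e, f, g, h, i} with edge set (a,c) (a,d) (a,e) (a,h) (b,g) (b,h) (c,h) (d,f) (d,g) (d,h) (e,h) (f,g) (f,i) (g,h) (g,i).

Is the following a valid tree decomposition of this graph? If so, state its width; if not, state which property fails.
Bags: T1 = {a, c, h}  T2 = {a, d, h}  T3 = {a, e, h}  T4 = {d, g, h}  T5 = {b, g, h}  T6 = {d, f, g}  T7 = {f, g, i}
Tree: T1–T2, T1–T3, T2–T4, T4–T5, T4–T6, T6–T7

Yes; width 2.

Checking the three conditions: (i) the bags cover all of {a, b, c, d, e, f, g, h, i}; (ii) for each edge, some bag contains both endpoints; (iii) the bags containing any fixed vertex form a subtree. All hold, so the decomposition is valid with width 3 − 1 = 2.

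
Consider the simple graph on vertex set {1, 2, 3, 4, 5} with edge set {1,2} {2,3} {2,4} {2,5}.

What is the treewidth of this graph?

A width-1 tree decomposition is:
Bags: B1 = {2, 4}  B2 = {1, 2}  B3 = {2, 5}  B4 = {2, 3}
Tree: B1–B2, B1–B3, B2–B4
The largest bag has 2 vertices, giving width 1; this decomposition certifies tw(G) ≤ 1. Any graph with an edge has treewidth ≥ 1, and G has the edge 2–4. Therefore the treewidth is 1.

1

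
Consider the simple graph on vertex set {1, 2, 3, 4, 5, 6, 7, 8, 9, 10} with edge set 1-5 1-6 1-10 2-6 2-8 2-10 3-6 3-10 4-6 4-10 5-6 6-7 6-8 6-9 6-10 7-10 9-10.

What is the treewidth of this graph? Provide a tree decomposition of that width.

Each bag holds 3 vertices, so the decomposition has width 2, which upper-bounds the treewidth. On the other hand G contains the 3-clique {2, 6, 8}. A clique must lie in a single bag of any decomposition, so no decomposition can have width below 2. The upper and lower bounds meet at 2, so that is the treewidth.

Treewidth 2.
One optimal decomposition is:
Bags: B1 = {1, 6, 10}  B2 = {6, 7, 10}  B3 = {4, 6, 10}  B4 = {1, 5, 6}  B5 = {2, 6, 10}  B6 = {2, 6, 8}  B7 = {6, 9, 10}  B8 = {3, 6, 10}
Tree: B1–B2, B2–B3, B1–B4, B2–B5, B5–B6, B2–B7, B5–B8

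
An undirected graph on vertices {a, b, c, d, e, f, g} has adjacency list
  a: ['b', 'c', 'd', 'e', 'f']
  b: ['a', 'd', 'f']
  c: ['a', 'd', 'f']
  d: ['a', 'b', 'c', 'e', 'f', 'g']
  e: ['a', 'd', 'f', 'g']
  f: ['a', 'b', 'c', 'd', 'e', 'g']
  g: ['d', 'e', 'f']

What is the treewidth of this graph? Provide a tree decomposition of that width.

Each bag holds 4 vertices, so the decomposition has width 3, which upper-bounds the treewidth. Conversely, {d, e, f, g} is a clique of size 4, and the vertices of any clique must share a bag in every tree decomposition; so some bag has ≥ 4 vertices and tw(G) ≥ 3. Hence tw(G) = 3 exactly.

Treewidth 3.
One such decomposition:
Bags: B1 = {a, d, e, f}  B2 = {a, b, d, f}  B3 = {d, e, f, g}  B4 = {a, c, d, f}
Tree: B1–B2, B1–B3, B1–B4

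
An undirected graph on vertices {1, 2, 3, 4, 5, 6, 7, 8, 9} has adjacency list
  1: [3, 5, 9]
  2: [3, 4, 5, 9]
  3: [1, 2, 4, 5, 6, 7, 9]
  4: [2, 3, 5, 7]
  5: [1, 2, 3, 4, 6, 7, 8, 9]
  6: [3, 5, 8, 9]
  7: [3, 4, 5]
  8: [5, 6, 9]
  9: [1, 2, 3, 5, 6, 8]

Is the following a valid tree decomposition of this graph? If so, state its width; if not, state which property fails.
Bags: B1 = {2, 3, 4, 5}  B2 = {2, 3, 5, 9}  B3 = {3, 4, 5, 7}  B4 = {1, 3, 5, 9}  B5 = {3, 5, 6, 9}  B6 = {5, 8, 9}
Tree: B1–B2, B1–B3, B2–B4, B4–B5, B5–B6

A tree decomposition must satisfy three properties: every vertex lies in some bag; for every edge, both endpoints lie together in some bag; and for every vertex, the bags containing it form a connected subtree. Here edge (6,8) lies in no bag, so the decomposition is invalid.

No — edge (6,8) lies in no bag.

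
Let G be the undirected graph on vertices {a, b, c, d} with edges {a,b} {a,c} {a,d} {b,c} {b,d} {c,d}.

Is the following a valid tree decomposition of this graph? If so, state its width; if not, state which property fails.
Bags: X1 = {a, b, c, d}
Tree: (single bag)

Every vertex of G appears in some bag (union = {a, b, c, d}); every edge is covered by a bag; and for each vertex v the set of bags containing v is connected in the bag tree. The decomposition is therefore valid. The largest bag has 4 vertices, so the width is 3.

Yes; width 3.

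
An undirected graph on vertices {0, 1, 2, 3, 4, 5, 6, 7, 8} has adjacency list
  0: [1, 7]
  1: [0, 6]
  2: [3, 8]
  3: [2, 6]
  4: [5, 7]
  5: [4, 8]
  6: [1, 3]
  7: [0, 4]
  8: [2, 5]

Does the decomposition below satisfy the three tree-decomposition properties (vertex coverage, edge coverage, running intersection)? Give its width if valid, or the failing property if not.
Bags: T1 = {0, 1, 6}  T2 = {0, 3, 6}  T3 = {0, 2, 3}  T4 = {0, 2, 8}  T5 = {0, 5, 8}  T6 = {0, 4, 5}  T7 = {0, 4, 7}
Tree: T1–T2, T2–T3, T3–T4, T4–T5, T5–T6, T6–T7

Vertex coverage: the bags together contain {0, 1, 2, 3, 4, 5, 6, 7, 8}, the full vertex set. Edge coverage: each edge of G has both endpoints in at least one bag. Running intersection: for every vertex, the bags containing it form a connected subtree. All three properties hold, so this is a valid tree decomposition of width max|bag| − 1 = 2, and hence tw(G) ≤ 2.

Yes; width 2.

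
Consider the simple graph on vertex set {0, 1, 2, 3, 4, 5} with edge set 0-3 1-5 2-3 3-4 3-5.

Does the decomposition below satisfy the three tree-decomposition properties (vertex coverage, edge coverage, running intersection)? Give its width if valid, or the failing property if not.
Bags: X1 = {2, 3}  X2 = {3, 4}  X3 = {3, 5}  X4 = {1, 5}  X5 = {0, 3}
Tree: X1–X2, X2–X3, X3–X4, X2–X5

Every vertex of G appears in some bag (union = {0, 1, 2, 3, 4, 5}); every edge is covered by a bag; and for each vertex v the set of bags containing v is connected in the bag tree. The decomposition is therefore valid. The largest bag has 2 vertices, so the width is 1.

Yes; width 1.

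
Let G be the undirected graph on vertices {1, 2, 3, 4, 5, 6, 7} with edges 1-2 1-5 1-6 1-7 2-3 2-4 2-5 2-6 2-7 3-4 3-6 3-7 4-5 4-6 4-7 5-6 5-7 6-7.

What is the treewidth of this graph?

A width-4 tree decomposition is:
Bags: B1 = {2, 4, 5, 6, 7}  B2 = {2, 3, 4, 6, 7}  B3 = {1, 2, 5, 6, 7}
Tree: B1–B2, B1–B3
The largest bag has 5 vertices, giving width 4; this decomposition certifies tw(G) ≤ 4. For the lower bound, the 5 vertices {1, 2, 5, 6, 7} are pairwise adjacent, and any tree decomposition puts a clique entirely inside one bag — forcing width ≥ 4. Hence tw(G) = 4 exactly.

4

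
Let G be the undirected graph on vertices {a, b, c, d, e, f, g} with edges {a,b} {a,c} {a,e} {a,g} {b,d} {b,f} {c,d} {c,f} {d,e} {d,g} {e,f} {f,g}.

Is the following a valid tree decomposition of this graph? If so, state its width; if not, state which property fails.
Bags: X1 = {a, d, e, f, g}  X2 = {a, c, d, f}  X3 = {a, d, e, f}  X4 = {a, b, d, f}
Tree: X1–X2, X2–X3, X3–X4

A tree decomposition must satisfy three properties: every vertex lies in some bag; for every edge, both endpoints lie together in some bag; and for every vertex, the bags containing it form a connected subtree. Here bags containing vertex e are not connected in the tree, so the decomposition is invalid.

No — bags containing vertex e are not connected in the tree.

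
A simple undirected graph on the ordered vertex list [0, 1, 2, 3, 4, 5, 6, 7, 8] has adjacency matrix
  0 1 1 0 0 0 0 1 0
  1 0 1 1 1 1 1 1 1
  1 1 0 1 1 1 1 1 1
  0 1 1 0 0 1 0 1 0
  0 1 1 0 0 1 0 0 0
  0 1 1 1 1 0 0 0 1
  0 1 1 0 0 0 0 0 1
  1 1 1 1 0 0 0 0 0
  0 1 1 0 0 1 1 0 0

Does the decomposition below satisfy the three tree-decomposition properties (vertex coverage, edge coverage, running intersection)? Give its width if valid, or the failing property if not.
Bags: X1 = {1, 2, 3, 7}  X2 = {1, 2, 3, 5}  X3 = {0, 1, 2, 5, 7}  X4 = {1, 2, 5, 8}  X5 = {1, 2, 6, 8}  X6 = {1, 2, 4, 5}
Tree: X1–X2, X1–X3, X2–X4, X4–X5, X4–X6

No — bags containing vertex 5 are not connected in the tree.

A tree decomposition must satisfy three properties: every vertex lies in some bag; for every edge, both endpoints lie together in some bag; and for every vertex, the bags containing it form a connected subtree. Here bags containing vertex 5 are not connected in the tree, so the decomposition is invalid.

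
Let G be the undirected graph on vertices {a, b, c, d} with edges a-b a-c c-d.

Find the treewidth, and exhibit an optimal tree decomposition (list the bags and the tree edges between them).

Treewidth 1.
Bags: B1 = {c, d}  B2 = {a, c}  B3 = {a, b}
Tree: B1–B2, B2–B3

Every bag has size at most 2, so the width is 2 − 1 = 1 and tw(G) ≤ 1. Any graph with an edge has treewidth ≥ 1, and G has the edge d–c. Hence tw(G) = 1 exactly.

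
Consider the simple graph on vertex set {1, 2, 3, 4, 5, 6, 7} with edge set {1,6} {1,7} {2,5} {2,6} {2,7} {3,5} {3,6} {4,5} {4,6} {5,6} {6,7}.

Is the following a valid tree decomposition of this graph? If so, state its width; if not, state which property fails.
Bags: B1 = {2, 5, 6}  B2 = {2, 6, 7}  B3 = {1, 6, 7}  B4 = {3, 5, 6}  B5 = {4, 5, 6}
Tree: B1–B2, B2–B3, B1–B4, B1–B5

Yes; width 2.

Checking the three conditions: (i) the bags cover all of {1, 2, 3, 4, 5, 6, 7}; (ii) for each edge, some bag contains both endpoints; (iii) the bags containing any fixed vertex form a subtree. All hold, so the decomposition is valid with width 3 − 1 = 2.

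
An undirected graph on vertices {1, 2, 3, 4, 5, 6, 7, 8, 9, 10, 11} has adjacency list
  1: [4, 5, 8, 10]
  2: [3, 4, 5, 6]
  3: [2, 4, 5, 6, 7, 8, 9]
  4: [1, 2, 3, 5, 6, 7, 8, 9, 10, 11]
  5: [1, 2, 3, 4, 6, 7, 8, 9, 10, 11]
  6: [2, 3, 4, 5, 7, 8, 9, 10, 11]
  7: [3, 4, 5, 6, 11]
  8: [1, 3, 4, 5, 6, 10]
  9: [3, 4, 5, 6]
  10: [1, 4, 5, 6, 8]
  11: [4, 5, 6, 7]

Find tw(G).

4

A width-4 tree decomposition is:
Bags: B1 = {2, 3, 4, 5, 6}  B2 = {3, 4, 5, 6, 9}  B3 = {3, 4, 5, 6, 7}  B4 = {4, 5, 6, 7, 11}  B5 = {3, 4, 5, 6, 8}  B6 = {4, 5, 6, 8, 10}  B7 = {1, 4, 5, 8, 10}
Tree: B1–B2, B1–B3, B3–B4, B2–B5, B5–B6, B6–B7
Each bag holds 5 vertices, so the decomposition has width 4, which upper-bounds the treewidth. For the lower bound, the 5 vertices {1, 4, 5, 8, 10} are pairwise adjacent, and any tree decomposition puts a clique entirely inside one bag — forcing width ≥ 4. The upper and lower bounds meet at 4, so that is the treewidth.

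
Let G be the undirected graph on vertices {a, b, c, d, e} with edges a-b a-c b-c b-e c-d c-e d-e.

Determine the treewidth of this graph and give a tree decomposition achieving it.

Treewidth 2.
Bags: B1 = {a, b, c}  B2 = {b, c, e}  B3 = {c, d, e}
Tree: B1–B2, B2–B3

The largest bag has 3 vertices, giving width 2; this decomposition certifies tw(G) ≤ 2. Conversely, {c, d, e} is a clique of size 3, and the vertices of any clique must share a bag in every tree decomposition; so some bag has ≥ 3 vertices and tw(G) ≥ 2. Hence tw(G) = 2 exactly.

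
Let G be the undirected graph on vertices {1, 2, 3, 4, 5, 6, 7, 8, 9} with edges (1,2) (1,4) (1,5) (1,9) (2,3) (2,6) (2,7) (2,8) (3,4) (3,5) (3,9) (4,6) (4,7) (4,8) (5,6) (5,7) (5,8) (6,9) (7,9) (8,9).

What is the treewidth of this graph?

4

A width-4 tree decomposition is:
Bags: B1 = {1, 2, 4, 5, 9}  B2 = {2, 3, 4, 5, 9}  B3 = {2, 4, 5, 7, 9}  B4 = {2, 4, 5, 8, 9}  B5 = {2, 4, 5, 6, 9}
Tree: B1–B2, B2–B3, B3–B4, B4–B5
Each bag holds 5 vertices, so the decomposition has width 4, which upper-bounds the treewidth. For the lower bound: the 5 vertex sets {1,4}, {2,3}, {7,9}, {5}, {8} are disjoint, each induces a connected subgraph, and every pair is joined by at least one edge of G. Contracting each set to a single vertex therefore yields K_{5} as a minor, and since treewidth is minor-monotone, tw(G) ≥ tw(K_{5}) = 4. Therefore the treewidth is 4.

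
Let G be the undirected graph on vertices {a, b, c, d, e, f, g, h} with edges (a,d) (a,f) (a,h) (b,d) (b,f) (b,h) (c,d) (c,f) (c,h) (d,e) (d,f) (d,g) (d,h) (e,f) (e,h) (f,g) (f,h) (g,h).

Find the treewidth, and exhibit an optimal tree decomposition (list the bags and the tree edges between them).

Each bag holds 4 vertices, so the decomposition has width 3, which upper-bounds the treewidth. Conversely, {d, f, g, h} is a clique of size 4, and the vertices of any clique must share a bag in every tree decomposition; so some bag has ≥ 4 vertices and tw(G) ≥ 3. Hence tw(G) = 3 exactly.

Treewidth 3.
Bags: B1 = {d, e, f, h}  B2 = {b, d, f, h}  B3 = {c, d, f, h}  B4 = {a, d, f, h}  B5 = {d, f, g, h}
Tree: B1–B2, B2–B3, B2–B4, B1–B5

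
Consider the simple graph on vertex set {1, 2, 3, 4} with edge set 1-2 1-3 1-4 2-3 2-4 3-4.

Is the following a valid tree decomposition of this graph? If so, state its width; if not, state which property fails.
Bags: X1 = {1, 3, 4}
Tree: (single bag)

A tree decomposition must satisfy three properties: every vertex lies in some bag; for every edge, both endpoints lie together in some bag; and for every vertex, the bags containing it form a connected subtree. Here vertex 2 appears in no bag, so the decomposition is invalid.

No — vertex 2 appears in no bag.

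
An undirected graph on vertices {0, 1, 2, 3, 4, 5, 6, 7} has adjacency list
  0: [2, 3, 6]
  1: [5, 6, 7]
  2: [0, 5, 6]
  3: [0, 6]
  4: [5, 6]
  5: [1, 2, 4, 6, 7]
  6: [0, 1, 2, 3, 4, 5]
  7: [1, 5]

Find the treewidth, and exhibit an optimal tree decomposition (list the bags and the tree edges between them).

The largest bag has 3 vertices, giving width 2; this decomposition certifies tw(G) ≤ 2. On the other hand G contains the 3-clique {0, 2, 6}. A clique must lie in a single bag of any decomposition, so no decomposition can have width below 2. Hence tw(G) = 2 exactly.

Treewidth 2.
Bags: B1 = {2, 5, 6}  B2 = {1, 5, 6}  B3 = {1, 5, 7}  B4 = {0, 2, 6}  B5 = {0, 3, 6}  B6 = {4, 5, 6}
Tree: B1–B2, B2–B3, B1–B4, B4–B5, B2–B6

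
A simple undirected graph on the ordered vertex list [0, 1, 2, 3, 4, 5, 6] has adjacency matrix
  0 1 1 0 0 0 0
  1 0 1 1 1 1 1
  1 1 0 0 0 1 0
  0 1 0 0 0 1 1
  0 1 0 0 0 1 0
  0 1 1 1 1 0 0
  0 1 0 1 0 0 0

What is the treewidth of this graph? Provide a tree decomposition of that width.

Every bag has size at most 3, so the width is 3 − 1 = 2 and tw(G) ≤ 2. Conversely, {0, 1, 2} is a clique of size 3, and the vertices of any clique must share a bag in every tree decomposition; so some bag has ≥ 3 vertices and tw(G) ≥ 2. Combining the bounds, tw(G) = 2.

Treewidth 2.
One optimal decomposition is:
Bags: B1 = {1, 3, 5}  B2 = {1, 3, 6}  B3 = {1, 2, 5}  B4 = {1, 4, 5}  B5 = {0, 1, 2}
Tree: B1–B2, B1–B3, B1–B4, B3–B5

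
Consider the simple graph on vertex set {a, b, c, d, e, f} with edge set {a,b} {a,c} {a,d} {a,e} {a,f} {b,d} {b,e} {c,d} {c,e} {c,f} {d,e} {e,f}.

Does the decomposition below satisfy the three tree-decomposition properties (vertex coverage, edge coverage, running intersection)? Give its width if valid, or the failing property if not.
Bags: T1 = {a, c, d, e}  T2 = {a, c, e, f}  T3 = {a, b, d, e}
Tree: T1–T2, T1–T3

Checking the three conditions: (i) the bags cover all of {a, b, c, d, e, f}; (ii) for each edge, some bag contains both endpoints; (iii) the bags containing any fixed vertex form a subtree. All hold, so the decomposition is valid with width 4 − 1 = 3.

Yes; width 3.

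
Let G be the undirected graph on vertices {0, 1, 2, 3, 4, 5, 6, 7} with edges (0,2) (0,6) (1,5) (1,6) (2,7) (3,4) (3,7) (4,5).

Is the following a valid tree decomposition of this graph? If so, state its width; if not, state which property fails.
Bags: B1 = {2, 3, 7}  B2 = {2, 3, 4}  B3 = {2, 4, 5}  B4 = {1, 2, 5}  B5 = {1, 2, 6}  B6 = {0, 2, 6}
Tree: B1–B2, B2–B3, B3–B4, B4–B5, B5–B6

Checking the three conditions: (i) the bags cover all of {0, 1, 2, 3, 4, 5, 6, 7}; (ii) for each edge, some bag contains both endpoints; (iii) the bags containing any fixed vertex form a subtree. All hold, so the decomposition is valid with width 3 − 1 = 2.

Yes; width 2.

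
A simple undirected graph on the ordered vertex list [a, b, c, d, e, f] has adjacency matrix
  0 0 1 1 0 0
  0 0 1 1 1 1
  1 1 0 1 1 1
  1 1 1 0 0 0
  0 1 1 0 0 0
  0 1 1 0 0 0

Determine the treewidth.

2

A width-2 tree decomposition is:
Bags: B1 = {b, c, e}  B2 = {b, c, f}  B3 = {b, c, d}  B4 = {a, c, d}
Tree: B1–B2, B1–B3, B3–B4
Each bag holds 3 vertices, so the decomposition has width 2, which upper-bounds the treewidth. On the other hand G contains the 3-clique {a, c, d}. A clique must lie in a single bag of any decomposition, so no decomposition can have width below 2. Hence tw(G) = 2 exactly.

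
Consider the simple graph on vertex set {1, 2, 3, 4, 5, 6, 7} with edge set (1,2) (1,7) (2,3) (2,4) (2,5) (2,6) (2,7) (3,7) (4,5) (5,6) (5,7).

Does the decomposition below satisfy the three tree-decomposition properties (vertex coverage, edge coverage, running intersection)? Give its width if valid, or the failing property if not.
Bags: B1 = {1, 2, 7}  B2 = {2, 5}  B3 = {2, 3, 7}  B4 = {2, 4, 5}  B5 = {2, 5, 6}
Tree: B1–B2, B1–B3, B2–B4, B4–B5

A tree decomposition must satisfy three properties: every vertex lies in some bag; for every edge, both endpoints lie together in some bag; and for every vertex, the bags containing it form a connected subtree. Here edge (7,5) lies in no bag, so the decomposition is invalid.

No — edge (7,5) lies in no bag.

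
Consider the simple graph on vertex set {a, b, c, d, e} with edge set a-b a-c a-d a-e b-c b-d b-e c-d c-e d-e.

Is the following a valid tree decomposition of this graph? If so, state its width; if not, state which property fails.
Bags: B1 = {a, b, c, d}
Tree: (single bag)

No — vertex e appears in no bag.

A tree decomposition must satisfy three properties: every vertex lies in some bag; for every edge, both endpoints lie together in some bag; and for every vertex, the bags containing it form a connected subtree. Here vertex e appears in no bag, so the decomposition is invalid.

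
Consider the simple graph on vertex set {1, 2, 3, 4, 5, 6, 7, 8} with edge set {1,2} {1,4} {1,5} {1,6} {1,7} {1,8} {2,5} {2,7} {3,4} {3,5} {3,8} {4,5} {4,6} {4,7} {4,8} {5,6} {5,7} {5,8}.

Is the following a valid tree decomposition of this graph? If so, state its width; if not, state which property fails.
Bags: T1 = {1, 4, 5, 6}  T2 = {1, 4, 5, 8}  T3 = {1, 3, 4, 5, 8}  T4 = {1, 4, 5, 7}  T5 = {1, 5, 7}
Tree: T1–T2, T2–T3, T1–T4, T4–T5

No — vertex 2 appears in no bag.

A tree decomposition must satisfy three properties: every vertex lies in some bag; for every edge, both endpoints lie together in some bag; and for every vertex, the bags containing it form a connected subtree. Here vertex 2 appears in no bag, so the decomposition is invalid.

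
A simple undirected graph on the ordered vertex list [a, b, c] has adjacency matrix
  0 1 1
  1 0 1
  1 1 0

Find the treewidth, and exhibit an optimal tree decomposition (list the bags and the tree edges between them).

A single bag containing all 3 vertices is trivially a valid decomposition of width 2. For the lower bound, the 3 vertices {a, b, c} are pairwise adjacent, and any tree decomposition puts a clique entirely inside one bag — forcing width ≥ 2. Combining the bounds, tw(G) = 2.

Treewidth 2.
One optimal decomposition is:
Bags: B1 = {a, b, c}
Tree: (single bag)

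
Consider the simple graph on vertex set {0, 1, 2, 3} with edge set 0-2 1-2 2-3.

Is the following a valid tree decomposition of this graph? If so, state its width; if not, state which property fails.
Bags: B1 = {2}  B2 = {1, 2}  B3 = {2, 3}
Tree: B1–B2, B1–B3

A tree decomposition must satisfy three properties: every vertex lies in some bag; for every edge, both endpoints lie together in some bag; and for every vertex, the bags containing it form a connected subtree. Here vertex 0 appears in no bag, so the decomposition is invalid.

No — vertex 0 appears in no bag.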